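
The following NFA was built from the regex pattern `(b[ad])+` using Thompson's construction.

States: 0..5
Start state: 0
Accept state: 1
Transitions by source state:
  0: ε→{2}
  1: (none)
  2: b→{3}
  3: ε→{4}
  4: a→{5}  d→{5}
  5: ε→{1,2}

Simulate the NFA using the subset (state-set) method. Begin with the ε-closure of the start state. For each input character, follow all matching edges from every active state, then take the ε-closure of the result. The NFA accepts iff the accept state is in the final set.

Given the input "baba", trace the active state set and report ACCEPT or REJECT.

initial (ε-close {0}): {0,2}
'b' @ 1: {3,4}
'a' @ 2: {1,2,5}  [accepting]
'b' @ 3: {3,4}
'a' @ 4: {1,2,5}  [accepting]
end set {1,2,5} — state 1 in

Answer: ACCEPT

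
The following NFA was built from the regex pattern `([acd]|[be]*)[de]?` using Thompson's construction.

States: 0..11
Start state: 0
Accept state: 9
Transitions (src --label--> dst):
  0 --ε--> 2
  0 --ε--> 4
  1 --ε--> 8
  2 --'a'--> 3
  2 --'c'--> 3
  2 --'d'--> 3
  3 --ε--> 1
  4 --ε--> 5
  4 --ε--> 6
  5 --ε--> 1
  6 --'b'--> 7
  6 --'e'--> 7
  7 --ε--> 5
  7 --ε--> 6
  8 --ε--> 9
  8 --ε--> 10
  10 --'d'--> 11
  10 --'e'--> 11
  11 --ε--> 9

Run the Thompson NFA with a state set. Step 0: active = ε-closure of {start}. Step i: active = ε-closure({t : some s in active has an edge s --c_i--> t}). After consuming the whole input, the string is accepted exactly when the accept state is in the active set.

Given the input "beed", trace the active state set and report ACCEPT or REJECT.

start: ε-closure({0}) = {0,1,2,4,5,6,8,9,10}
'b' @ 1: {1,5,6,7,8,9,10}  (accept∈set)
'e' @ 2: {1,5,6,7,8,9,10,11}  (accept∈set)
'e' @ 3: {1,5,6,7,8,9,10,11}  (accept∈set)
'd' @ 4: {9,11}  (accept∈set)
final: {9,11}; accept 9 in set

Answer: ACCEPT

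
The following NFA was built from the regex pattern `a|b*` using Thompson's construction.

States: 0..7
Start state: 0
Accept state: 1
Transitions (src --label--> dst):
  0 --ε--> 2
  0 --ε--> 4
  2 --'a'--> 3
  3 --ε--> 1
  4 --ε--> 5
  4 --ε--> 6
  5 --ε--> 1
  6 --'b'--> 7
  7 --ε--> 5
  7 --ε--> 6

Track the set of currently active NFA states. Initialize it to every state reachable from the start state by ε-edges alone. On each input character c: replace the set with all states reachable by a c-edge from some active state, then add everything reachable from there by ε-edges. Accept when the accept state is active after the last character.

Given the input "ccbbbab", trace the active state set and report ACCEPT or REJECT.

start: ε-closure({0}) = {0,1,2,4,5,6}
'c' @ 1: {}  — dead — no transitions
rest 'cbbbab' ignored (set empty)
final: {}; accept 1 not in set

Answer: REJECT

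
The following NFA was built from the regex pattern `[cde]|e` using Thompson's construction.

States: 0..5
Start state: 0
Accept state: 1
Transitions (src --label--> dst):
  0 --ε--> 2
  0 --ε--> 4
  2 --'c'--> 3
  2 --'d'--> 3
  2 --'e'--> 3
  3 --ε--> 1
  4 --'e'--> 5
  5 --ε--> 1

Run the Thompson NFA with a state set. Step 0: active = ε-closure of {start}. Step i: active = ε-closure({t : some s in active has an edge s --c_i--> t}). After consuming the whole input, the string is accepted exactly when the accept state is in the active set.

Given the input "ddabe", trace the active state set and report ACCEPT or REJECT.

Answer: REJECT

Steps:
start: ε-closure({0}) = {0,2,4}
'd' @ 1: {1,3}  ✓accept
'd' @ 2: {}  — dead — no transitions
rest 'abe' ignored (set empty)
final: {}; accept 1 not in set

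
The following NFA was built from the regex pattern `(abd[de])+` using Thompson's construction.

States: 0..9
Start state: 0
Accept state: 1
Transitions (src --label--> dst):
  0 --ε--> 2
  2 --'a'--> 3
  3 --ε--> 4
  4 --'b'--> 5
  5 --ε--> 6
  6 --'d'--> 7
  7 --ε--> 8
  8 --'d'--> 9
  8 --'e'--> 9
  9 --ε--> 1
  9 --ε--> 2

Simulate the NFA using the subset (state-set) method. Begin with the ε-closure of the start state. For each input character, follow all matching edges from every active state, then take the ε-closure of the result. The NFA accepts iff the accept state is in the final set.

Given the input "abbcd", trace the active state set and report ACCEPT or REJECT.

Answer: REJECT

Derivation:
initial (ε-close {0}): {0,2}
'a' @ 1: {3,4}
'b' @ 2: {5,6}
'b' @ 3: {}  — state set empty
rest 'cd' ignored (set empty)
final: {}; accept 1 not in set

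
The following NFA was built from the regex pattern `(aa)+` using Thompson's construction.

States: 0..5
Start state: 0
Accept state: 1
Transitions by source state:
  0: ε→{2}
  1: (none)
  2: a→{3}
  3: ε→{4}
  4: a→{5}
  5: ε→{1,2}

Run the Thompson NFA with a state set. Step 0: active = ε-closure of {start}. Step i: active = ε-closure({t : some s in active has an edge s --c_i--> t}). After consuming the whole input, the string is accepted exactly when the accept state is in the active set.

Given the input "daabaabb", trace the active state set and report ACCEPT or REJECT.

Answer: REJECT

Trace:
initial (ε-close {0}): {0,2}
'd' @ 1: {}  — no active states
rest 'aabaabb' ignored (set empty)
after full input: {}  (accept=1 not in)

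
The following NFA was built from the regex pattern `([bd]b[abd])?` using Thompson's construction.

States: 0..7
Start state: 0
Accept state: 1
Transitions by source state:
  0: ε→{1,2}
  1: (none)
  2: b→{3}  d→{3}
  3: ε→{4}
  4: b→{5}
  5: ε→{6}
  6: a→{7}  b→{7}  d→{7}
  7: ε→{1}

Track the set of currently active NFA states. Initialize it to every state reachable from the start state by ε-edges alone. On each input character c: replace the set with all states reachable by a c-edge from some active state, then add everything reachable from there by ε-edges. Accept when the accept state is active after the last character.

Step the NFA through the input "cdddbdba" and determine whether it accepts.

Answer: REJECT

Derivation:
start: ε-closure({0}) = {0,1,2}
'c' @ 1: {}  — no active states
rest 'dddbdba' ignored (set empty)
after full input: {}  (accept=1 not in)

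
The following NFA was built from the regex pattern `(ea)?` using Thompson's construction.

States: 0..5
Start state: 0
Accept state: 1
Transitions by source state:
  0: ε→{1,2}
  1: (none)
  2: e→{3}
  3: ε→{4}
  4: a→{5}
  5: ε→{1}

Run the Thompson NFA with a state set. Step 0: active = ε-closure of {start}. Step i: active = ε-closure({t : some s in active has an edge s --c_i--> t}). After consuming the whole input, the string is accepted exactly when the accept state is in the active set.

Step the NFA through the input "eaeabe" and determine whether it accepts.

start: ε-closure({0}) = {0,1,2}
'e' @ 1: {3,4}
'a' @ 2: {1,5}  [accepting]
'e' @ 3: {}  — dead — no transitions
rest 'abe' ignored (set empty)
final: {}; accept 1 not in set

Answer: REJECT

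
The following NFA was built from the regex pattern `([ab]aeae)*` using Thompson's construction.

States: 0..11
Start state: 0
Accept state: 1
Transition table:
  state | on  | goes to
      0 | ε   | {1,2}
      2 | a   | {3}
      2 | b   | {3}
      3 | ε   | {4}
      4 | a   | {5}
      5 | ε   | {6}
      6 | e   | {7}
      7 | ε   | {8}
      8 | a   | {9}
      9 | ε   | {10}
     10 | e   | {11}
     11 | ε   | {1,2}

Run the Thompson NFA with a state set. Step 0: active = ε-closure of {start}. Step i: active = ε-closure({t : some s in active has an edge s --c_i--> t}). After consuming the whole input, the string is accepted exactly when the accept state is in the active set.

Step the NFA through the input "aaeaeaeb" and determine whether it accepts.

start: ε-closure({0}) = {0,1,2}
'a' @ 1: {3,4}
'a' @ 2: {5,6}
'e' @ 3: {7,8}
'a' @ 4: {9,10}
'e' @ 5: {1,2,11}  ✓accept
'a' @ 6: {3,4}
'e' @ 7: {}  — no active states
rest 'b' ignored (set empty)
final: {}; accept 1 not in set

Answer: REJECT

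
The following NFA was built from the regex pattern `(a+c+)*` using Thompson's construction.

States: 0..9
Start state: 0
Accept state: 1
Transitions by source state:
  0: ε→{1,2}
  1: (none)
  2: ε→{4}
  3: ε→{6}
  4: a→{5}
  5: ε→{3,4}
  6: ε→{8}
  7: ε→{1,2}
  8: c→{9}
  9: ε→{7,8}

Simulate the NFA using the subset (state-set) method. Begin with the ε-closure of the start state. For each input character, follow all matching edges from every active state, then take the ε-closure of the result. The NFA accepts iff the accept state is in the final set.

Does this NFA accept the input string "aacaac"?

Answer: ACCEPT

Steps:
initial (ε-close {0}): {0,1,2,4}
'a' @ 1: {3,4,5,6,8}
'a' @ 2: {3,4,5,6,8}
'c' @ 3: {1,2,4,7,8,9}  ✓accept
'a' @ 4: {3,4,5,6,8}
'a' @ 5: {3,4,5,6,8}
'c' @ 6: {1,2,4,7,8,9}  ✓accept
after full input: {1,2,4,7,8,9}  (accept=1 in)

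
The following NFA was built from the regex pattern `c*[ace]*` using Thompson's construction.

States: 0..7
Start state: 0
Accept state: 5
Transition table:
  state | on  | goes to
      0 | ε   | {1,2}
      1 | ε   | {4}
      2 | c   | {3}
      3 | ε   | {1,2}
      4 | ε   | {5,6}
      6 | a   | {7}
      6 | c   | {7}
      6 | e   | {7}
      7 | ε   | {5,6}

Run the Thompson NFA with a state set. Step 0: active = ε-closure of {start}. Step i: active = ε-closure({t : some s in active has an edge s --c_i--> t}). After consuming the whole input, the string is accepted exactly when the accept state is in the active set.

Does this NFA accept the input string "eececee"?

initial (ε-close {0}): {0,1,2,4,5,6}
'e' @ 1: {5,6,7}  ✓accept
'e' @ 2: {5,6,7}  ✓accept
'c' @ 3: {5,6,7}  ✓accept
'e' @ 4: {5,6,7}  ✓accept
'c' @ 5: {5,6,7}  ✓accept
'e' @ 6: {5,6,7}  ✓accept
'e' @ 7: {5,6,7}  ✓accept
end set {5,6,7} — state 5 in

Answer: ACCEPT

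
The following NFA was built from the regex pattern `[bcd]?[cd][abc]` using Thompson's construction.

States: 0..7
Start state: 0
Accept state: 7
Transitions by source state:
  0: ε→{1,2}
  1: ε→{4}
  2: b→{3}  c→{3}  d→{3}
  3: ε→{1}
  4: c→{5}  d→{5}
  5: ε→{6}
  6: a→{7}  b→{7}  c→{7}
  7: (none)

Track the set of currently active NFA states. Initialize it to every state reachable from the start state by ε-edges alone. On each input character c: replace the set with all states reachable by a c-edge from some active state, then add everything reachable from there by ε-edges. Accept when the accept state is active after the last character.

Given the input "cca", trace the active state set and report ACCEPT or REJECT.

start: ε-closure({0}) = {0,1,2,4}
'c' @ 1: {1,3,4,5,6}
'c' @ 2: {5,6,7}  [accepting]
'a' @ 3: {7}  [accepting]
end set {7} — state 7 in

Answer: ACCEPT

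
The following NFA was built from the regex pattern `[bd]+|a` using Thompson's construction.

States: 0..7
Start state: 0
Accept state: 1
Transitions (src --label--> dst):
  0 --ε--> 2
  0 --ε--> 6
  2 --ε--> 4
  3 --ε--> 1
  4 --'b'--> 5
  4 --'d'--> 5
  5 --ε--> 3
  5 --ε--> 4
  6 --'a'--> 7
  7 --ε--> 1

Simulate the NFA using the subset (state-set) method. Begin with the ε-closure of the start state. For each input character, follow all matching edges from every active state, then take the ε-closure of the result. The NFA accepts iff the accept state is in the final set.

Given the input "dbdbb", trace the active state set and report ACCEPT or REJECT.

Answer: ACCEPT

Trace:
initial (ε-close {0}): {0,2,4,6}
'd' @ 1: {1,3,4,5}  [accepting]
'b' @ 2: {1,3,4,5}  [accepting]
'd' @ 3: {1,3,4,5}  [accepting]
'b' @ 4: {1,3,4,5}  [accepting]
'b' @ 5: {1,3,4,5}  [accepting]
after full input: {1,3,4,5}  (accept=1 in)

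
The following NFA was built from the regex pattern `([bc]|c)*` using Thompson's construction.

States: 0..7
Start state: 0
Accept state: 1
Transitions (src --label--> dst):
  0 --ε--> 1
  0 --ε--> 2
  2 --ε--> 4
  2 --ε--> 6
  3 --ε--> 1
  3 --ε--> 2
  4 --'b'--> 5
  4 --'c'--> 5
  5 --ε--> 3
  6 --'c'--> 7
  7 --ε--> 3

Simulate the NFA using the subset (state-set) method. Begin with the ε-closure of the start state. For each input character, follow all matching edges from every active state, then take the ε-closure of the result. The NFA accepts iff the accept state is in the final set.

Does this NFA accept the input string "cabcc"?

Answer: REJECT

Steps:
initial (ε-close {0}): {0,1,2,4,6}
'c' @ 1: {1,2,3,4,5,6,7}  [accepting]
'a' @ 2: {}  — dead — no transitions
rest 'bcc' ignored (set empty)
after full input: {}  (accept=1 not in)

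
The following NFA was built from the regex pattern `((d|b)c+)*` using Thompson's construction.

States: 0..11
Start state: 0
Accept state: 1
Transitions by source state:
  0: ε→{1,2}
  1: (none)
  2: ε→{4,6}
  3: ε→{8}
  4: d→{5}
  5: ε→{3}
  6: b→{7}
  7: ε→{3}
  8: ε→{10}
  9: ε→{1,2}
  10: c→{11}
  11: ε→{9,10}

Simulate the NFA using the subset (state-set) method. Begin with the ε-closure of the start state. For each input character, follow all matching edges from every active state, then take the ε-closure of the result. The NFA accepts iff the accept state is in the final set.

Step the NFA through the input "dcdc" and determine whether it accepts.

start: ε-closure({0}) = {0,1,2,4,6}
'd' @ 1: {3,5,8,10}
'c' @ 2: {1,2,4,6,9,10,11}  (accept∈set)
'd' @ 3: {3,5,8,10}
'c' @ 4: {1,2,4,6,9,10,11}  (accept∈set)
after full input: {1,2,4,6,9,10,11}  (accept=1 in)

Answer: ACCEPT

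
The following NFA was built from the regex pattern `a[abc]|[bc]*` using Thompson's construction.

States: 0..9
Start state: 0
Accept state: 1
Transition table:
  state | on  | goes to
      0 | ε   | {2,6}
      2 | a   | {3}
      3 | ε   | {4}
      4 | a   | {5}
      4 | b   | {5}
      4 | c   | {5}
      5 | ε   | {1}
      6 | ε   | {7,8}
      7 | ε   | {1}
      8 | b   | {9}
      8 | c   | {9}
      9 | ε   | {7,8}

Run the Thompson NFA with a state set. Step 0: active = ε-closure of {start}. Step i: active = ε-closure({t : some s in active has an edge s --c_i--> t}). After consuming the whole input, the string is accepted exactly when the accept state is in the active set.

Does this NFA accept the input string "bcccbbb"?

Answer: ACCEPT

Derivation:
initial (ε-close {0}): {0,1,2,6,7,8}
'b' @ 1: {1,7,8,9}  ✓accept
'c' @ 2: {1,7,8,9}  ✓accept
'c' @ 3: {1,7,8,9}  ✓accept
'c' @ 4: {1,7,8,9}  ✓accept
'b' @ 5: {1,7,8,9}  ✓accept
'b' @ 6: {1,7,8,9}  ✓accept
'b' @ 7: {1,7,8,9}  ✓accept
end set {1,7,8,9} — state 1 in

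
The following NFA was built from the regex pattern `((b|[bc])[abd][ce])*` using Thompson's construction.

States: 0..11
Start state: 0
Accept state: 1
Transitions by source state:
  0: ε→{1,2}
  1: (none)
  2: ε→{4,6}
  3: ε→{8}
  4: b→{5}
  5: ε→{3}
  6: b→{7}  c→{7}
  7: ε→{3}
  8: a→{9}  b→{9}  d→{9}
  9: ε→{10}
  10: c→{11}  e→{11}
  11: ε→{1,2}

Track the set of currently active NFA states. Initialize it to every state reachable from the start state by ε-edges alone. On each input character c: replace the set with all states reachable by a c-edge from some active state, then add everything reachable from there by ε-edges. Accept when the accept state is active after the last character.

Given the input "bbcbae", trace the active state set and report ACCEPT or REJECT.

initial (ε-close {0}): {0,1,2,4,6}
'b' @ 1: {3,5,7,8}
'b' @ 2: {9,10}
'c' @ 3: {1,2,4,6,11}  [accepting]
'b' @ 4: {3,5,7,8}
'a' @ 5: {9,10}
'e' @ 6: {1,2,4,6,11}  [accepting]
final: {1,2,4,6,11}; accept 1 in set

Answer: ACCEPT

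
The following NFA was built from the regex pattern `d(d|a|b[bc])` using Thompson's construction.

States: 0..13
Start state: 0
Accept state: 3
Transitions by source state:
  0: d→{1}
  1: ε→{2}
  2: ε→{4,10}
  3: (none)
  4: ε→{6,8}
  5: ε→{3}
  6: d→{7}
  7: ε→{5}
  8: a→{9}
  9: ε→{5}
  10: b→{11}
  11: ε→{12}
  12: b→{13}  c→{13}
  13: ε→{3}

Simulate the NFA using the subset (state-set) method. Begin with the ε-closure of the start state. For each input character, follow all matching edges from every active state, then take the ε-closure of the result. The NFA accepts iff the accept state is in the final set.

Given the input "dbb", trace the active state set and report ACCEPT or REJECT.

Answer: ACCEPT

Derivation:
S₀ = ε-closure({0}) = {0}
'd' @ 1: {1,2,4,6,8,10}
'b' @ 2: {11,12}
'b' @ 3: {3,13}  ✓accept
end set {3,13} — state 3 in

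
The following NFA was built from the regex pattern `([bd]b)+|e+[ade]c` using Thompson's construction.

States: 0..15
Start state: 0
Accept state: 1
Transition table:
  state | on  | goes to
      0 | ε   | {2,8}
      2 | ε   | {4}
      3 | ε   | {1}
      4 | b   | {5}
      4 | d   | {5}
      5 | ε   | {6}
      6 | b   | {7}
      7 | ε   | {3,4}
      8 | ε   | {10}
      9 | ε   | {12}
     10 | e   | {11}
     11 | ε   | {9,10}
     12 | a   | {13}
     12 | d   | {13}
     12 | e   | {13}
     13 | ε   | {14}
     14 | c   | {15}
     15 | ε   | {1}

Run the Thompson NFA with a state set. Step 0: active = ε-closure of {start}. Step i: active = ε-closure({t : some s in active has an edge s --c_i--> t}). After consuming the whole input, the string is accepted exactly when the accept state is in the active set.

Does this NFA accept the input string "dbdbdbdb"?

start: ε-closure({0}) = {0,2,4,8,10}
'd' @ 1: {5,6}
'b' @ 2: {1,3,4,7}  ✓accept
'd' @ 3: {5,6}
'b' @ 4: {1,3,4,7}  ✓accept
'd' @ 5: {5,6}
'b' @ 6: {1,3,4,7}  ✓accept
'd' @ 7: {5,6}
'b' @ 8: {1,3,4,7}  ✓accept
end set {1,3,4,7} — state 1 in

Answer: ACCEPT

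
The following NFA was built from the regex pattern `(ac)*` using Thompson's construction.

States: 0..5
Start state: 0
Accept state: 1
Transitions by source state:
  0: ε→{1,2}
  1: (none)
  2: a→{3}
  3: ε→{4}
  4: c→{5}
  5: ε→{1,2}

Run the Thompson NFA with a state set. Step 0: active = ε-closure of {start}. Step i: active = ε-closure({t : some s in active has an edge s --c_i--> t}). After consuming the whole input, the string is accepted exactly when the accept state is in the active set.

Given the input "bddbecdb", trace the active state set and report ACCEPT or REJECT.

Answer: REJECT

Trace:
start: ε-closure({0}) = {0,1,2}
'b' @ 1: {}  — state set empty
rest 'ddbecdb' ignored (set empty)
final: {}; accept 1 not in set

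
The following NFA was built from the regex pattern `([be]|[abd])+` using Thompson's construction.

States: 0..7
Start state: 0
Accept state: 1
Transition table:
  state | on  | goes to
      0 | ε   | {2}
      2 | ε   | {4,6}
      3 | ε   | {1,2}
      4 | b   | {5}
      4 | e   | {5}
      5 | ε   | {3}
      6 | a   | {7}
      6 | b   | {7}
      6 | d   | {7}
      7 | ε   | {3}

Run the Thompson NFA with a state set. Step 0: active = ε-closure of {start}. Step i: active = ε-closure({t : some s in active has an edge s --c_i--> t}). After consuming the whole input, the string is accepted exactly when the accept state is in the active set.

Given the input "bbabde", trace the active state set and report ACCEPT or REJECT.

Answer: ACCEPT

Derivation:
S₀ = ε-closure({0}) = {0,2,4,6}
'b' @ 1: {1,2,3,4,5,6,7}  [accepting]
'b' @ 2: {1,2,3,4,5,6,7}  [accepting]
'a' @ 3: {1,2,3,4,6,7}  [accepting]
'b' @ 4: {1,2,3,4,5,6,7}  [accepting]
'd' @ 5: {1,2,3,4,6,7}  [accepting]
'e' @ 6: {1,2,3,4,5,6}  [accepting]
end set {1,2,3,4,5,6} — state 1 in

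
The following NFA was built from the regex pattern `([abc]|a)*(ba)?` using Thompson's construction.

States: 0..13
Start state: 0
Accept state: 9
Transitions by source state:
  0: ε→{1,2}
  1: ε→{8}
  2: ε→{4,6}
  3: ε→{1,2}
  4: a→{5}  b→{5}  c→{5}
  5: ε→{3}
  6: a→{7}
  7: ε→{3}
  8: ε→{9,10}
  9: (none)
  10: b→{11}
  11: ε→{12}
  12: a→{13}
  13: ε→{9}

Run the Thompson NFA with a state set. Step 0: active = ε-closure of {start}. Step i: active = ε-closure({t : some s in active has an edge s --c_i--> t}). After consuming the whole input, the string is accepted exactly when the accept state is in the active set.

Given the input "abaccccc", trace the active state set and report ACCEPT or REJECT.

initial (ε-close {0}): {0,1,2,4,6,8,9,10}
'a' @ 1: {1,2,3,4,5,6,7,8,9,10}  (accept∈set)
'b' @ 2: {1,2,3,4,5,6,8,9,10,11,12}  (accept∈set)
'a' @ 3: {1,2,3,4,5,6,7,8,9,10,13}  (accept∈set)
'c' @ 4: {1,2,3,4,5,6,8,9,10}  (accept∈set)
'c' @ 5: {1,2,3,4,5,6,8,9,10}  (accept∈set)
'c' @ 6: {1,2,3,4,5,6,8,9,10}  (accept∈set)
'c' @ 7: {1,2,3,4,5,6,8,9,10}  (accept∈set)
'c' @ 8: {1,2,3,4,5,6,8,9,10}  (accept∈set)
end set {1,2,3,4,5,6,8,9,10} — state 9 in

Answer: ACCEPT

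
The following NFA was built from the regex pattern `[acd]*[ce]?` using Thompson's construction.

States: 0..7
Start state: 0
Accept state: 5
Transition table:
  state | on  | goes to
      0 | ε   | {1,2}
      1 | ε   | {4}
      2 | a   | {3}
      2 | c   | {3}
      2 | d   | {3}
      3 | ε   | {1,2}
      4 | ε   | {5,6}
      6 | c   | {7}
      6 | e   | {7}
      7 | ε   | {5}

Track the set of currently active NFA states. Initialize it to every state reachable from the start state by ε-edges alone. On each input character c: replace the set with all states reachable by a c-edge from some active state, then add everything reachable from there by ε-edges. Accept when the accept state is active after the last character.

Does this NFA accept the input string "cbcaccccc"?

Answer: REJECT

Steps:
start: ε-closure({0}) = {0,1,2,4,5,6}
'c' @ 1: {1,2,3,4,5,6,7}  [accepting]
'b' @ 2: {}  — dead — no transitions
rest 'caccccc' ignored (set empty)
after full input: {}  (accept=5 not in)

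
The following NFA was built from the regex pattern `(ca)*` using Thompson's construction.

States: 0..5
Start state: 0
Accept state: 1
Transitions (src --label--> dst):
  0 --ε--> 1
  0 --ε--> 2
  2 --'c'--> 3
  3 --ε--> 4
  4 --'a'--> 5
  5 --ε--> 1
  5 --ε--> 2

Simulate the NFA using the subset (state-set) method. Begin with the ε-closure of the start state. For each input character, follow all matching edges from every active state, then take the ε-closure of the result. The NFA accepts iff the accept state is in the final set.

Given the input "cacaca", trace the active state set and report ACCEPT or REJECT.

S₀ = ε-closure({0}) = {0,1,2}
'c' @ 1: {3,4}
'a' @ 2: {1,2,5}  (accept∈set)
'c' @ 3: {3,4}
'a' @ 4: {1,2,5}  (accept∈set)
'c' @ 5: {3,4}
'a' @ 6: {1,2,5}  (accept∈set)
final: {1,2,5}; accept 1 in set

Answer: ACCEPT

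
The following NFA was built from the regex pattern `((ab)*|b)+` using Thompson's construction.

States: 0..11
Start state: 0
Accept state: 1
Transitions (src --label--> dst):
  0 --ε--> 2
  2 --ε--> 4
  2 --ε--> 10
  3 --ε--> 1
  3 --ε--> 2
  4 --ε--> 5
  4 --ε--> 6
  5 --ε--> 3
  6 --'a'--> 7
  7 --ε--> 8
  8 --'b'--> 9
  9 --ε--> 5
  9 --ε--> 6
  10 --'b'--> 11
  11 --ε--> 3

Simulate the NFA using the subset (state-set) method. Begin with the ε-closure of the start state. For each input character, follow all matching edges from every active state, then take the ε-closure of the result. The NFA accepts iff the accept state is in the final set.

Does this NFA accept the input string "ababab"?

Answer: ACCEPT

Trace:
S₀ = ε-closure({0}) = {0,1,2,3,4,5,6,10}
'a' @ 1: {7,8}
'b' @ 2: {1,2,3,4,5,6,9,10}  (accept∈set)
'a' @ 3: {7,8}
'b' @ 4: {1,2,3,4,5,6,9,10}  (accept∈set)
'a' @ 5: {7,8}
'b' @ 6: {1,2,3,4,5,6,9,10}  (accept∈set)
after full input: {1,2,3,4,5,6,9,10}  (accept=1 in)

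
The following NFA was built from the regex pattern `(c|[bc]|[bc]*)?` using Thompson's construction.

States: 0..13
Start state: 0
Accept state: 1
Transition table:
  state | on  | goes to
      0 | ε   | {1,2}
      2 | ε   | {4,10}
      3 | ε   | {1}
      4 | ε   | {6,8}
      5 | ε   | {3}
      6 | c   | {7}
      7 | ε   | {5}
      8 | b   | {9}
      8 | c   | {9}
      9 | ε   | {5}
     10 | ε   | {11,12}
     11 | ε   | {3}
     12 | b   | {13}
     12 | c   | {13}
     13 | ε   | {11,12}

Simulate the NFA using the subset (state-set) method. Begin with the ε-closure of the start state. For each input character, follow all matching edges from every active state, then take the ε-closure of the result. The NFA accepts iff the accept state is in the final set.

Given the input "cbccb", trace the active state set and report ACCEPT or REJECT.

start: ε-closure({0}) = {0,1,2,3,4,6,8,10,11,12}
'c' @ 1: {1,3,5,7,9,11,12,13}  [accepting]
'b' @ 2: {1,3,11,12,13}  [accepting]
'c' @ 3: {1,3,11,12,13}  [accepting]
'c' @ 4: {1,3,11,12,13}  [accepting]
'b' @ 5: {1,3,11,12,13}  [accepting]
after full input: {1,3,11,12,13}  (accept=1 in)

Answer: ACCEPT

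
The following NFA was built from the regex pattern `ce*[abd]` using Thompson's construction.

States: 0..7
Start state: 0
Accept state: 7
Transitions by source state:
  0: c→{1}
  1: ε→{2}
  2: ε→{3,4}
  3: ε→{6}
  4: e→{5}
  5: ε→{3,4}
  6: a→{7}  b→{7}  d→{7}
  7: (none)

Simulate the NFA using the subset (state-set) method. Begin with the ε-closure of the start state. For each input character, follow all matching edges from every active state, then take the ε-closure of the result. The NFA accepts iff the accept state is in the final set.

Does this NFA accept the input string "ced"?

Answer: ACCEPT

Steps:
initial (ε-close {0}): {0}
'c' @ 1: {1,2,3,4,6}
'e' @ 2: {3,4,5,6}
'd' @ 3: {7}  [accepting]
after full input: {7}  (accept=7 in)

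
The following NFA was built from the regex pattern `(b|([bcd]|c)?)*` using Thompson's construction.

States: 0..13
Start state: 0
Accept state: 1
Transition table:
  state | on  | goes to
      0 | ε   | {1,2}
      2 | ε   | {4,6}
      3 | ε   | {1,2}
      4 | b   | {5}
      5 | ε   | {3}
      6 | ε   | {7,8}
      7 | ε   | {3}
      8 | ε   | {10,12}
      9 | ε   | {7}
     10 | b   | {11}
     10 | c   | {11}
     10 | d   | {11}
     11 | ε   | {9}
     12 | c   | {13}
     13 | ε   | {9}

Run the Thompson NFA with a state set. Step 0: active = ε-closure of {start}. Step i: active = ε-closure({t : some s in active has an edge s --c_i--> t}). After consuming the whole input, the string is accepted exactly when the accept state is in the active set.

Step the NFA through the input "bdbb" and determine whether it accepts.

S₀ = ε-closure({0}) = {0,1,2,3,4,6,7,8,10,12}
'b' @ 1: {1,2,3,4,5,6,7,8,9,10,11,12}  ✓accept
'd' @ 2: {1,2,3,4,6,7,8,9,10,11,12}  ✓accept
'b' @ 3: {1,2,3,4,5,6,7,8,9,10,11,12}  ✓accept
'b' @ 4: {1,2,3,4,5,6,7,8,9,10,11,12}  ✓accept
final: {1,2,3,4,5,6,7,8,9,10,11,12}; accept 1 in set

Answer: ACCEPT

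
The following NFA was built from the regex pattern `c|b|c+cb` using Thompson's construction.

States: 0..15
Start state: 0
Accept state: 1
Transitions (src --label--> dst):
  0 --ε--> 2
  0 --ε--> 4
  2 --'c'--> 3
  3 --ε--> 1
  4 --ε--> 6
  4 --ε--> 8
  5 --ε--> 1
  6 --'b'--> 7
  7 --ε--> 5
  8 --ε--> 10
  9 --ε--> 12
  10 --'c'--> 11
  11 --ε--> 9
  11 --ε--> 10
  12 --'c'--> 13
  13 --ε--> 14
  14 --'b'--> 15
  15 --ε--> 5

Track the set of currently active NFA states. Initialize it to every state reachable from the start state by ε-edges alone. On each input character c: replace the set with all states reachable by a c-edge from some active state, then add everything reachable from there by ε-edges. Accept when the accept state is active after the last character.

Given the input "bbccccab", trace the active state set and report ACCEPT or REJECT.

Answer: REJECT

Steps:
start: ε-closure({0}) = {0,2,4,6,8,10}
'b' @ 1: {1,5,7}  ✓accept
'b' @ 2: {}  — dead — no transitions
rest 'ccccab' ignored (set empty)
after full input: {}  (accept=1 not in)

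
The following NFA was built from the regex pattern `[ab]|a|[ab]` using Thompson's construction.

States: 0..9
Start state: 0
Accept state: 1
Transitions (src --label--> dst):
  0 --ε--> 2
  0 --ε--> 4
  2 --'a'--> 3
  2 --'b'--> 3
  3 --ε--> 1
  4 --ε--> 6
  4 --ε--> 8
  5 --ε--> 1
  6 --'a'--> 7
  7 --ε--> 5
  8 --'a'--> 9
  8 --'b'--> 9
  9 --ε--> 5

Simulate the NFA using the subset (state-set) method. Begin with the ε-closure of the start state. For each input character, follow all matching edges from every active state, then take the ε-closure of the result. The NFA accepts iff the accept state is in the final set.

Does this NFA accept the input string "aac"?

Answer: REJECT

Trace:
initial (ε-close {0}): {0,2,4,6,8}
'a' @ 1: {1,3,5,7,9}  [accepting]
'a' @ 2: {}  — state set empty
rest 'c' ignored (set empty)
final: {}; accept 1 not in set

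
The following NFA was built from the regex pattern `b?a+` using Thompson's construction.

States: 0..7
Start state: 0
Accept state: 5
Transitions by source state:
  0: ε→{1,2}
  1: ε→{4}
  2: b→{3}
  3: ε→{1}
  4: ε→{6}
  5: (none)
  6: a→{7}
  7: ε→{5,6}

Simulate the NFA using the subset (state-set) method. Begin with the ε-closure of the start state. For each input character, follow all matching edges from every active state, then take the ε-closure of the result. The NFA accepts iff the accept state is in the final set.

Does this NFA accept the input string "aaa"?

initial (ε-close {0}): {0,1,2,4,6}
'a' @ 1: {5,6,7}  [accepting]
'a' @ 2: {5,6,7}  [accepting]
'a' @ 3: {5,6,7}  [accepting]
final: {5,6,7}; accept 5 in set

Answer: ACCEPT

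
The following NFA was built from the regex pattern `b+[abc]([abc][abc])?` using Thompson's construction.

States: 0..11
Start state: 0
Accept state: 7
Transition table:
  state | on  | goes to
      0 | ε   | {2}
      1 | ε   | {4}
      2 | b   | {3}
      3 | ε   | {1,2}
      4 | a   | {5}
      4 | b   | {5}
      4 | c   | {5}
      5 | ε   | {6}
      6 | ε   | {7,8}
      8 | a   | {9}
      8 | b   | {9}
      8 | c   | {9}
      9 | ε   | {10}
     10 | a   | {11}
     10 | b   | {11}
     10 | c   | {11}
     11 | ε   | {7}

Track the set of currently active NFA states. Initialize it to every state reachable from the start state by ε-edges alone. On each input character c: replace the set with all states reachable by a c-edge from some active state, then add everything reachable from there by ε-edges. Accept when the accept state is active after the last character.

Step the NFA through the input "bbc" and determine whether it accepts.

S₀ = ε-closure({0}) = {0,2}
'b' @ 1: {1,2,3,4}
'b' @ 2: {1,2,3,4,5,6,7,8}  ✓accept
'c' @ 3: {5,6,7,8,9,10}  ✓accept
end set {5,6,7,8,9,10} — state 7 in

Answer: ACCEPT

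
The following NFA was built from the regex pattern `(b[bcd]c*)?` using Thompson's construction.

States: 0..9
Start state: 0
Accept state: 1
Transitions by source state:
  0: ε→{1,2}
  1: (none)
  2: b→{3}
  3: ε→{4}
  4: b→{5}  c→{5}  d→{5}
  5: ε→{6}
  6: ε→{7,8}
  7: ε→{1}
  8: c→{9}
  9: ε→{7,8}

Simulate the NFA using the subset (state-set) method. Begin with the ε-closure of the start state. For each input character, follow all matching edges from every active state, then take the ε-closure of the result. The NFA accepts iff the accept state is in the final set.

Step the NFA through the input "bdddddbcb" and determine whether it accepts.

Answer: REJECT

Steps:
S₀ = ε-closure({0}) = {0,1,2}
'b' @ 1: {3,4}
'd' @ 2: {1,5,6,7,8}  ✓accept
'd' @ 3: {}  — state set empty
rest 'dddbcb' ignored (set empty)
after full input: {}  (accept=1 not in)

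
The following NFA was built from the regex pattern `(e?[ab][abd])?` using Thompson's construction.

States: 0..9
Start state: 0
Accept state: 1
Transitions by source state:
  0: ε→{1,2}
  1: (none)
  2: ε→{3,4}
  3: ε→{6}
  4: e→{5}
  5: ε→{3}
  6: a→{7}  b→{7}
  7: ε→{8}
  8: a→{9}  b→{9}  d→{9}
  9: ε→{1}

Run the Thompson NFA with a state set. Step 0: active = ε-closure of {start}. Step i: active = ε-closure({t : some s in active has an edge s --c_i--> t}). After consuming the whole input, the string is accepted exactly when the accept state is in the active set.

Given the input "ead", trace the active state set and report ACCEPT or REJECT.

S₀ = ε-closure({0}) = {0,1,2,3,4,6}
'e' @ 1: {3,5,6}
'a' @ 2: {7,8}
'd' @ 3: {1,9}  [accepting]
final: {1,9}; accept 1 in set

Answer: ACCEPT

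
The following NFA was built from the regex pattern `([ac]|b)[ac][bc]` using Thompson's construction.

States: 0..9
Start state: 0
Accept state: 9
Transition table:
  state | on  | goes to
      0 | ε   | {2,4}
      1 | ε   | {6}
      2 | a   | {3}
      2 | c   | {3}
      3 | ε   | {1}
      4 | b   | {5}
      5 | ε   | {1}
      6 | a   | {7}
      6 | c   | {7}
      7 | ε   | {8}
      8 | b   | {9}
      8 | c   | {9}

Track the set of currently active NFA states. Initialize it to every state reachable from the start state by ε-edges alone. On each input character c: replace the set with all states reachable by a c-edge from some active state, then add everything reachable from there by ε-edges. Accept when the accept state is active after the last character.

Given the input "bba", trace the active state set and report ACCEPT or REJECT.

Answer: REJECT

Trace:
initial (ε-close {0}): {0,2,4}
'b' @ 1: {1,5,6}
'b' @ 2: {}  — state set empty
rest 'a' ignored (set empty)
final: {}; accept 9 not in set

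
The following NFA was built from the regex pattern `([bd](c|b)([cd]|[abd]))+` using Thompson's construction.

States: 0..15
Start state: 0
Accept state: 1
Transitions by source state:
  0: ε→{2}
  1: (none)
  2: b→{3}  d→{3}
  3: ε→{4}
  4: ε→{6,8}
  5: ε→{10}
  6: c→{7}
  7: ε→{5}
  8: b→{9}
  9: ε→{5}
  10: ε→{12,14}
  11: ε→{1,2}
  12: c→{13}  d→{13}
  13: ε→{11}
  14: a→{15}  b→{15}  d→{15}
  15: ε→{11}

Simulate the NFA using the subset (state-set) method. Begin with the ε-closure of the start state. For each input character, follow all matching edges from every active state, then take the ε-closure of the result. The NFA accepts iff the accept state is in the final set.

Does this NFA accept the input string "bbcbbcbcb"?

Answer: ACCEPT

Trace:
initial (ε-close {0}): {0,2}
'b' @ 1: {3,4,6,8}
'b' @ 2: {5,9,10,12,14}
'c' @ 3: {1,2,11,13}  (accept∈set)
'b' @ 4: {3,4,6,8}
'b' @ 5: {5,9,10,12,14}
'c' @ 6: {1,2,11,13}  (accept∈set)
'b' @ 7: {3,4,6,8}
'c' @ 8: {5,7,10,12,14}
'b' @ 9: {1,2,11,15}  (accept∈set)
end set {1,2,11,15} — state 1 in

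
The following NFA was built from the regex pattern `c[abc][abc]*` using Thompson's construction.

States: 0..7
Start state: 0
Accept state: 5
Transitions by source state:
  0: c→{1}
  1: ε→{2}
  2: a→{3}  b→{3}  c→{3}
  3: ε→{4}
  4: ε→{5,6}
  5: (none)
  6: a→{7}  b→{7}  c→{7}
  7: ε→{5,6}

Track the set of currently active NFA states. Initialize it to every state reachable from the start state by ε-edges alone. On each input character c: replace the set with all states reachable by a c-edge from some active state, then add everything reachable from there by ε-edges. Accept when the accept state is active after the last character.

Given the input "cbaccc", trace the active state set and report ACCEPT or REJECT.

start: ε-closure({0}) = {0}
'c' @ 1: {1,2}
'b' @ 2: {3,4,5,6}  ✓accept
'a' @ 3: {5,6,7}  ✓accept
'c' @ 4: {5,6,7}  ✓accept
'c' @ 5: {5,6,7}  ✓accept
'c' @ 6: {5,6,7}  ✓accept
final: {5,6,7}; accept 5 in set

Answer: ACCEPT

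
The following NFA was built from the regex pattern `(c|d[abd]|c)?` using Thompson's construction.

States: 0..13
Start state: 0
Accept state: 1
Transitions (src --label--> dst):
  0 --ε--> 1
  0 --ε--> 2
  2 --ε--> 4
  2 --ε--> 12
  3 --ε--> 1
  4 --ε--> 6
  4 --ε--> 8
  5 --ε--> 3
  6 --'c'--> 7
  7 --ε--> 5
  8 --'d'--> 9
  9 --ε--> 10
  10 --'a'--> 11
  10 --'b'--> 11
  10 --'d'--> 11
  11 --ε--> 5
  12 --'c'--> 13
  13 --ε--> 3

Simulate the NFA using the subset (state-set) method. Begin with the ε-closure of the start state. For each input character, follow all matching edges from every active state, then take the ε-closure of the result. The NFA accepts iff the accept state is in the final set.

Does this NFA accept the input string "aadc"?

start: ε-closure({0}) = {0,1,2,4,6,8,12}
'a' @ 1: {}  — state set empty
rest 'adc' ignored (set empty)
final: {}; accept 1 not in set

Answer: REJECT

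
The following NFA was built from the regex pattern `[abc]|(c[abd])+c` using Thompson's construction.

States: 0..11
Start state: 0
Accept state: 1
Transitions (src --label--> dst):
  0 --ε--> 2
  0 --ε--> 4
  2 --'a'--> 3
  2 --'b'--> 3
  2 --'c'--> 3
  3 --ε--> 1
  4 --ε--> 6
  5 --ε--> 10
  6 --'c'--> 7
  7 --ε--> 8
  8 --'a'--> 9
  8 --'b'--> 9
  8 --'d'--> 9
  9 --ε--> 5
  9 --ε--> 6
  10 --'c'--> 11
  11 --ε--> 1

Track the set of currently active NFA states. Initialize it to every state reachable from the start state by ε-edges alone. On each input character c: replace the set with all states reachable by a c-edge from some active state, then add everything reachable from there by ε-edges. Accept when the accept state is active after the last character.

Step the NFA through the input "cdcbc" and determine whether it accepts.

S₀ = ε-closure({0}) = {0,2,4,6}
'c' @ 1: {1,3,7,8}  [accepting]
'd' @ 2: {5,6,9,10}
'c' @ 3: {1,7,8,11}  [accepting]
'b' @ 4: {5,6,9,10}
'c' @ 5: {1,7,8,11}  [accepting]
after full input: {1,7,8,11}  (accept=1 in)

Answer: ACCEPT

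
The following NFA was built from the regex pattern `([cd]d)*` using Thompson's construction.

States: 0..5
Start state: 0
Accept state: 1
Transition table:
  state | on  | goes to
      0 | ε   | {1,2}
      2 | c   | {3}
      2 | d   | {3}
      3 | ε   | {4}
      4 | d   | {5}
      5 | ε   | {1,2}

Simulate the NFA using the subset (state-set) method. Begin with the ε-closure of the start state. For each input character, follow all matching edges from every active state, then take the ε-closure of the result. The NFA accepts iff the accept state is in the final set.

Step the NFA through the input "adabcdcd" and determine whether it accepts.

Answer: REJECT

Trace:
start: ε-closure({0}) = {0,1,2}
'a' @ 1: {}  — dead — no transitions
rest 'dabcdcd' ignored (set empty)
end set {} — state 1 not in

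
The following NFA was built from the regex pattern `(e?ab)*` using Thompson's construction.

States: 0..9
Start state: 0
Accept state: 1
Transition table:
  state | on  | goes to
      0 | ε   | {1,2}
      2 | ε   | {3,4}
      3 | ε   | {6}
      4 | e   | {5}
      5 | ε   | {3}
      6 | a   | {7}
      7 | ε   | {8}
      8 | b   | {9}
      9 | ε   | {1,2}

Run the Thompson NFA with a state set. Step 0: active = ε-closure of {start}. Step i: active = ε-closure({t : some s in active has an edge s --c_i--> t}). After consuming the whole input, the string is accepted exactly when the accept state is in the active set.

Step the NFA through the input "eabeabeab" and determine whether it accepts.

initial (ε-close {0}): {0,1,2,3,4,6}
'e' @ 1: {3,5,6}
'a' @ 2: {7,8}
'b' @ 3: {1,2,3,4,6,9}  (accept∈set)
'e' @ 4: {3,5,6}
'a' @ 5: {7,8}
'b' @ 6: {1,2,3,4,6,9}  (accept∈set)
'e' @ 7: {3,5,6}
'a' @ 8: {7,8}
'b' @ 9: {1,2,3,4,6,9}  (accept∈set)
final: {1,2,3,4,6,9}; accept 1 in set

Answer: ACCEPT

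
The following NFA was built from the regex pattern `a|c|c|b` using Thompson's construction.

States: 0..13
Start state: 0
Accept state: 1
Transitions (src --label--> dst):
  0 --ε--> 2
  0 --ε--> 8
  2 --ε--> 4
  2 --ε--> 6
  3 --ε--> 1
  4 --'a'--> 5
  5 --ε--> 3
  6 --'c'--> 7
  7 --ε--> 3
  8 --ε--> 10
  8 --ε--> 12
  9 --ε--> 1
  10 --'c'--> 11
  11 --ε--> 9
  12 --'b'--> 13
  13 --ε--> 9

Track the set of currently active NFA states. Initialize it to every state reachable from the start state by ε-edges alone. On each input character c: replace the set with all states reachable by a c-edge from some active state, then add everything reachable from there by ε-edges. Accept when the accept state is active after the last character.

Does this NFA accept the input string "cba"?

S₀ = ε-closure({0}) = {0,2,4,6,8,10,12}
'c' @ 1: {1,3,7,9,11}  [accepting]
'b' @ 2: {}  — no active states
rest 'a' ignored (set empty)
after full input: {}  (accept=1 not in)

Answer: REJECT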